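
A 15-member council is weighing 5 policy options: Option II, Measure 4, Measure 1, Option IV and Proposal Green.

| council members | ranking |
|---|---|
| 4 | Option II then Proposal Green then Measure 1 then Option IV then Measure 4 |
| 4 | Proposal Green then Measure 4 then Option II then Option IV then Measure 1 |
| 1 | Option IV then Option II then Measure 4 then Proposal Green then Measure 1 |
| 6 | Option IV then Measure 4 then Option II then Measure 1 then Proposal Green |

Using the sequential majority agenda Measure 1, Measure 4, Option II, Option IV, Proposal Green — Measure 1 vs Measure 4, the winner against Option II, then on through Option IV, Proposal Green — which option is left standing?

Round 1: Measure 1 vs Measure 4 — 4–11, Measure 4 advances.
Round 2: Measure 4 vs Option II — 10–5, Measure 4 advances.
Round 3: Measure 4 vs Option IV — 4–11, Option IV advances.
Round 4: Option IV vs Proposal Green — 7–8, Proposal Green advances.
The agenda winner is Proposal Green.

Proposal Green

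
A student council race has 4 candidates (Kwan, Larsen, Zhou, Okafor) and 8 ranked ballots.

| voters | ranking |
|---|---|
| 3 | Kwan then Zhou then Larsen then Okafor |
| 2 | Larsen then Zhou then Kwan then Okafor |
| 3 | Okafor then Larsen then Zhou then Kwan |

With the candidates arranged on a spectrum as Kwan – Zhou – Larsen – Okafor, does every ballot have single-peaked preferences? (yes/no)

Axis positions: Kwan=1, Zhou=2, Larsen=3, Okafor=4.
Faction 1 (peak Kwan at position 1): ranking walks positions 1-2-3-4, expanding outward from the peak — single-peaked.
Faction 2 (peak Larsen at position 3): ranking walks positions 3-2-1-4, expanding outward from the peak — single-peaked.
Faction 3 (peak Okafor at position 4): ranking walks positions 4-3-2-1, expanding outward from the peak — single-peaked.
Every ranking is single-peaked on this axis.

yes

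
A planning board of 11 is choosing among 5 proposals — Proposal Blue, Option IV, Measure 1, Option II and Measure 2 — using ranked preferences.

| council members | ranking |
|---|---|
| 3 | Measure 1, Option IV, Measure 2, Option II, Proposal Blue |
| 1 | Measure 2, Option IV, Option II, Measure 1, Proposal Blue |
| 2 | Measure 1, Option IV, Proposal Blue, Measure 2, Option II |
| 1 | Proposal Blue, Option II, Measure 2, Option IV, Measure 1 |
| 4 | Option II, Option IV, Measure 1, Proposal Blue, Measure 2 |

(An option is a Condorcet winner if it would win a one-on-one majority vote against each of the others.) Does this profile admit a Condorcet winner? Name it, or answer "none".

Head-to-head results (11 council members):
Proposal Blue vs Option IV: Option IV wins 10–1.
Proposal Blue vs Measure 1: Proposal Blue preferred on 1 ballot; Measure 1 wins 10–1.
Proposal Blue vs Option II: Option II, 8–3.
Proposal Blue vs Measure 2: Proposal Blue is ranked higher on 2+1+4 = 7 ballots, Measure 2 on 4. Proposal Blue wins 7–4.
Option IV vs Measure 1: Option IV wins 6–5.
Option IV vs Option II: Option IV wins 6–5.
Option IV vs Measure 2: Option IV wins 9–2.
Measure 1 vs Option II: Option II wins 6–5.
Measure 1 vs Measure 2: Measure 1 preferred on 3+2+4 = 9 ballots; Measure 1 wins 9–2.
Option II vs Measure 2: Measure 2, 6–5.
Option IV beats each of Proposal Blue, Measure 1, Option II, Measure 2 — Option IV is the Condorcet winner.

Option IV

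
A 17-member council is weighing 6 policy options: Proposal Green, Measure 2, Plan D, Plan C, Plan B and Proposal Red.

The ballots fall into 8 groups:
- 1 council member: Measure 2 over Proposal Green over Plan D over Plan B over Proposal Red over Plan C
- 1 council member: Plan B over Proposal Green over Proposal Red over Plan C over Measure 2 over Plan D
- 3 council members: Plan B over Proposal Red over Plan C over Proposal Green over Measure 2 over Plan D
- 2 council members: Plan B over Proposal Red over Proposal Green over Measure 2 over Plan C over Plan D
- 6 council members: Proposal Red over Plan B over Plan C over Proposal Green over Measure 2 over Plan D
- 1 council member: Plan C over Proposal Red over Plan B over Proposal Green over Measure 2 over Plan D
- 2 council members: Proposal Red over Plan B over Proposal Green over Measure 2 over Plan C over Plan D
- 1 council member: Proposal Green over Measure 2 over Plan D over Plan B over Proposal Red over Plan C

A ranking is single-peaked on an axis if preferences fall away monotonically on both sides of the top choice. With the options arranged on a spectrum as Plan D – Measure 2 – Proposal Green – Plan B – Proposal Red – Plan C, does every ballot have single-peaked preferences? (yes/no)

yes

Axis positions: Plan D=1, Measure 2=2, Proposal Green=3, Plan B=4, Proposal Red=5, Plan C=6.
Group 1 (peak Measure 2 at position 2): ranking walks positions 2-3-1-4-5-6, expanding outward from the peak — single-peaked.
Group 2 (peak Plan B at position 4): ranking walks positions 4-3-5-6-2-1, expanding outward from the peak — single-peaked.
Group 3 (peak Plan B at position 4): ranking walks positions 4-5-6-3-2-1, expanding outward from the peak — single-peaked.
Group 4 (peak Plan B at position 4): ranking walks positions 4-5-3-2-6-1, expanding outward from the peak — single-peaked.
Group 5 (peak Proposal Red at position 5): ranking walks positions 5-4-6-3-2-1, expanding outward from the peak — single-peaked.
Group 6 (peak Plan C at position 6): ranking walks positions 6-5-4-3-2-1, expanding outward from the peak — single-peaked.
Group 7 (peak Proposal Red at position 5): ranking walks positions 5-4-3-2-6-1, expanding outward from the peak — single-peaked.
Group 8 (peak Proposal Green at position 3): ranking walks positions 3-2-1-4-5-6, expanding outward from the peak — single-peaked.
Every ranking is single-peaked on this axis.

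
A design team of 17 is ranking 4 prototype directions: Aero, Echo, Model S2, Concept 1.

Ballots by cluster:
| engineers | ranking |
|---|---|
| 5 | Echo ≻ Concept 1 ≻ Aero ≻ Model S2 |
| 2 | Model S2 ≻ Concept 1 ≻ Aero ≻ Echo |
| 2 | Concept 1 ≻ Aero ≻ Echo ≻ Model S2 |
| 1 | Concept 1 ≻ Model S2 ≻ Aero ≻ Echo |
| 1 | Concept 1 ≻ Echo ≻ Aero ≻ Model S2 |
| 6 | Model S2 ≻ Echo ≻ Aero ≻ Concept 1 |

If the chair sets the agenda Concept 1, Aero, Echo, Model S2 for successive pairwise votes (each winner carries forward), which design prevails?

Round 1: Concept 1 vs Aero — 11–6, Concept 1 advances.
Round 2: Concept 1 vs Echo — 6–11, Echo advances.
Round 3: Echo vs Model S2 — 8–9, Model S2 advances.
The agenda winner is Model S2.

Model S2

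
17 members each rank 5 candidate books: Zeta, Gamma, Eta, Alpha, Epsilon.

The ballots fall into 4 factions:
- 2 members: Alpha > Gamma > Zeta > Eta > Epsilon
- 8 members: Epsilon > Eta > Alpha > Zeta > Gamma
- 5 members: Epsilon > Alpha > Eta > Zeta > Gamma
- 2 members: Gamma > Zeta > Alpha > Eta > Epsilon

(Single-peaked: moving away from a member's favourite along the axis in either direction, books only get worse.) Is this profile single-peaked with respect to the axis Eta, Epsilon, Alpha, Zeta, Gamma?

no

Axis positions: Eta=1, Epsilon=2, Alpha=3, Zeta=4, Gamma=5.
Faction 1: ranking walks positions 3-5-4-1-2; Gamma is ranked above Zeta even though Zeta lies between Gamma and the peak Alpha on the axis — preferences dip and rise again. Not single-peaked.
Faction 2 (peak Epsilon at position 2): ranking walks positions 2-1-3-4-5, expanding outward from the peak — single-peaked.
Faction 3 (peak Epsilon at position 2): ranking walks positions 2-3-1-4-5, expanding outward from the peak — single-peaked.
Faction 4: ranking walks positions 5-4-3-1-2; Eta is ranked above Epsilon even though Epsilon lies between Eta and the peak Gamma on the axis — preferences dip and rise again. Not single-peaked.
Faction 1 violates single-peakedness, so the profile is not single-peaked on this axis.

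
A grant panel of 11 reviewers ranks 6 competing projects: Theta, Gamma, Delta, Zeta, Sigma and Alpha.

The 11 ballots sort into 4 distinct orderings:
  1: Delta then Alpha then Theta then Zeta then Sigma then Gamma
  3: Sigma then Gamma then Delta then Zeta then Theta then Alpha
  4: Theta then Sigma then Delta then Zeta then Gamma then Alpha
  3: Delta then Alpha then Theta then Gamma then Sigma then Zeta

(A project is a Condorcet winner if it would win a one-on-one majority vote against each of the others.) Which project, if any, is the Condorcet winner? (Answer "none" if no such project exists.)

none

Check each pair by majority over 11 ballots:
Theta vs Gamma: Theta, 8–3.
Theta vs Delta: Delta wins 7–4.
Theta vs Zeta: Theta wins 8–3.
Theta vs Sigma: Theta, 8–3.
Theta–Alpha: Theta 7–4.
Gamma–Delta: Delta 8–3.
Gamma–Zeta: Gamma 6–5.
Gamma vs Sigma: Sigma wins 8–3.
Gamma–Alpha: Gamma 7–4.
Delta–Zeta: Delta 11–0.
Delta–Sigma: Sigma 7–4.
Delta–Alpha: Delta 11–0.
Zeta vs Sigma: Sigma wins 10–1.
Zeta–Alpha: Zeta 7–4.
Sigma vs Alpha: Sigma wins 7–4.
Each project drops at least one matchup (Theta loses to Delta; Gamma loses to Theta; Delta loses to Sigma; Zeta loses to Theta; Sigma loses to Theta; Alpha loses to Theta); the cycle Theta beats Sigma beats Delta beats Theta rules out a Condorcet winner.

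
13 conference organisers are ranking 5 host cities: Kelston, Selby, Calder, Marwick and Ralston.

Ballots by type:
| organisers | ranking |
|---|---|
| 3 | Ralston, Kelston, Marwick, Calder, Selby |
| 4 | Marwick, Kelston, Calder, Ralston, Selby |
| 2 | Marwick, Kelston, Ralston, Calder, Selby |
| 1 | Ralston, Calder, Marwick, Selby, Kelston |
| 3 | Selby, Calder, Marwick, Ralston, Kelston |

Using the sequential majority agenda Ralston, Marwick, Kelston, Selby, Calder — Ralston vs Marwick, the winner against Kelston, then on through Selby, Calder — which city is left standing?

Round 1: Ralston vs Marwick — 4–9, Marwick advances.
Round 2: Marwick vs Kelston — 10–3, Marwick advances.
Round 3: Marwick vs Selby — 10–3, Marwick advances.
Round 4: Marwick vs Calder — 9–4, Marwick advances.
Marwick survives the agenda.

Marwick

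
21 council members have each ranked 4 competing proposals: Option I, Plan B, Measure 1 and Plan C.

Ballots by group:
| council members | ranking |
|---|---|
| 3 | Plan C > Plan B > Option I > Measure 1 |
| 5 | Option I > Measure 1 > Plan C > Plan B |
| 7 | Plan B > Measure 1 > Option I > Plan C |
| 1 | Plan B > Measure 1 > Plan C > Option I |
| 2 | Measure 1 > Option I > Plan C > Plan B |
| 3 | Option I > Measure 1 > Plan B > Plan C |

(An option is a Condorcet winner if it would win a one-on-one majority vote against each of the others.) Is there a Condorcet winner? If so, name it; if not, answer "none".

Plan B

Check each pair by majority over 21 ballots:
Option I vs Plan B: Option I is ranked higher on 5+2+3 = 10 ballots, Plan B on 11. Plan B wins 11–10.
Option I vs Measure 1: Option I preferred on 3+5+3 = 11 ballots; Option I wins 11–10.
Option I vs Plan C: Option I is ranked higher on 5+7+2+3 = 17 ballots, Plan C on 4. Option I wins 17–4.
Plan B vs Measure 1: 11 to 10, Plan B.
Plan B vs Plan C: Plan B is ranked higher on 7+1+3 = 11 ballots, Plan C on 10. Plan B wins 11–10.
Measure 1 vs Plan C: Measure 1 preferred on 5+7+1+2+3 = 18 ballots; Measure 1 wins 18–3.
Plan B wins every pairwise contest, so Plan B is the Condorcet winner.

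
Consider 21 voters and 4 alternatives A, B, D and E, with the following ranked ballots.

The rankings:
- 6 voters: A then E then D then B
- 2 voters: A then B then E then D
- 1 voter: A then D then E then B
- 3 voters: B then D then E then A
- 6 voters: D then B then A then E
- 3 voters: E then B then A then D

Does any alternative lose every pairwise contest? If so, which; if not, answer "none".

none

Pairwise majorities:
A vs B: B, 12–9.
A vs D: A, 12–9.
A vs E: A wins 15–6.
B–D: D 13–8.
B vs E: B preferred on 2+3+6 = 11 ballots; B wins 11–10.
D vs E: D preferred on 1+3+6 = 10 ballots; E wins 11–10.
No alternative is winless: A beats D; B beats A; D beats B; E beats D. There is no Condorcet loser.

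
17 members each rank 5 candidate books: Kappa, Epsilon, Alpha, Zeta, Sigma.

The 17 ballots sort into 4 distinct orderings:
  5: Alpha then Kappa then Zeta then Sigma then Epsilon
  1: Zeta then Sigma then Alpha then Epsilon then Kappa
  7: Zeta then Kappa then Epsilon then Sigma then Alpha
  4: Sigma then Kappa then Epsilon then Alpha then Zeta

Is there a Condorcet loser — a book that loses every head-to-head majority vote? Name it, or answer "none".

none

Pairwise majorities:
Kappa vs Epsilon: 16 to 1, Kappa.
Kappa–Alpha: Kappa 11–6.
Kappa vs Zeta: Kappa, 9–8.
Kappa vs Sigma: 12 to 5, Kappa.
Epsilon vs Alpha: 11 to 6, Epsilon.
Epsilon–Zeta: Zeta 13–4.
Epsilon vs Sigma: 7 to 10, Sigma.
Alpha vs Zeta: Alpha, 9–8.
Alpha vs Sigma: Sigma wins 12–5.
Zeta vs Sigma: 5+1+7 = 13 for Zeta, 4 for Sigma — Zeta by 13–4.
Each book has at least one pairwise win (Kappa beats Epsilon; Epsilon beats Alpha; Alpha beats Zeta; Zeta beats Epsilon; Sigma beats Epsilon) — no Condorcet loser.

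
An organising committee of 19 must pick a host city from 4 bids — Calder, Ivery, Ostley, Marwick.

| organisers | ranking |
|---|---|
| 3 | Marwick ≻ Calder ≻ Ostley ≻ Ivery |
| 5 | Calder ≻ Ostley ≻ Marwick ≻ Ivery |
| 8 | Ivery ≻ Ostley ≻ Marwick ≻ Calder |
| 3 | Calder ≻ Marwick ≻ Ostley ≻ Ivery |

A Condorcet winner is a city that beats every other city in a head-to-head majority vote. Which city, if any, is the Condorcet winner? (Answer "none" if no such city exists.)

Check each pair by majority over 19 ballots:
Calder vs Ivery: 11 to 8, Calder.
Calder vs Ostley: 3+5+3 = 11 for Calder, 8 for Ostley — Calder by 11–8.
Calder vs Marwick: 8 to 11, Marwick.
Ivery vs Ostley: 8 to 11, Ostley.
Ivery vs Marwick: 8 to 11, Marwick.
Ostley vs Marwick: 13 to 6, Ostley.
No city is unbeaten: Calder loses to Marwick; Ivery loses to Calder; Ostley loses to Calder; Marwick loses to Ostley. In particular Calder > Ostley > Marwick > Calder is a majority cycle — no Condorcet winner exists.

none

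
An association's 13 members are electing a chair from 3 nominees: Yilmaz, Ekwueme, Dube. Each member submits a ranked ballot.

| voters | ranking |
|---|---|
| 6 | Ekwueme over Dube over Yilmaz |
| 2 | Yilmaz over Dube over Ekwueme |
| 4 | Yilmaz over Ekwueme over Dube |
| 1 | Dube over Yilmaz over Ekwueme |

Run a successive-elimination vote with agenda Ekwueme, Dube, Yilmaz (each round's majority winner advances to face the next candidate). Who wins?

Round 1: Ekwueme vs Dube — 10–3, Ekwueme advances.
Round 2: Ekwueme vs Yilmaz — 6–7, Yilmaz advances.
The agenda winner is Yilmaz.

Yilmaz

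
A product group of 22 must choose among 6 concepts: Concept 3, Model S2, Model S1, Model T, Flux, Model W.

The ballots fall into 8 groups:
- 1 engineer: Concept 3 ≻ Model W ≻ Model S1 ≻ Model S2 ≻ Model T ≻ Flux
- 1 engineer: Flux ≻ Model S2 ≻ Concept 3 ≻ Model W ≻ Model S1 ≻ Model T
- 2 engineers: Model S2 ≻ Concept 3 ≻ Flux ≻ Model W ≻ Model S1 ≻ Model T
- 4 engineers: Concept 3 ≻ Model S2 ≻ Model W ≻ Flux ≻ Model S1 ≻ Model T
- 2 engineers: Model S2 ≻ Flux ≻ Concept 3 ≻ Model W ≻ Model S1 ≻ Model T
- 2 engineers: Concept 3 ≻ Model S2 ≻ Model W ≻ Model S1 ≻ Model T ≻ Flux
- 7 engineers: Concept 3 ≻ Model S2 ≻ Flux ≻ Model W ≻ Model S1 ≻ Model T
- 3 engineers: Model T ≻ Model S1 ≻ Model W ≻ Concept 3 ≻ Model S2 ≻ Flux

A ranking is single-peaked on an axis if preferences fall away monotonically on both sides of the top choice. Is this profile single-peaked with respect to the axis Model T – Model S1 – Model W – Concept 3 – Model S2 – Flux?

Axis positions: Model T=1, Model S1=2, Model W=3, Concept 3=4, Model S2=5, Flux=6.
Group 1 (peak Concept 3 at position 4): ranking walks positions 4-3-2-5-1-6, expanding outward from the peak — single-peaked.
Group 2 (peak Flux at position 6): ranking walks positions 6-5-4-3-2-1, expanding outward from the peak — single-peaked.
Group 3 (peak Model S2 at position 5): ranking walks positions 5-4-6-3-2-1, expanding outward from the peak — single-peaked.
Group 4 (peak Concept 3 at position 4): ranking walks positions 4-5-3-6-2-1, expanding outward from the peak — single-peaked.
Group 5 (peak Model S2 at position 5): ranking walks positions 5-6-4-3-2-1, expanding outward from the peak — single-peaked.
Group 6 (peak Concept 3 at position 4): ranking walks positions 4-5-3-2-1-6, expanding outward from the peak — single-peaked.
Group 7 (peak Concept 3 at position 4): ranking walks positions 4-5-6-3-2-1, expanding outward from the peak — single-peaked.
Group 8 (peak Model T at position 1): ranking walks positions 1-2-3-4-5-6, expanding outward from the peak — single-peaked.
Every ranking is single-peaked on this axis.

yes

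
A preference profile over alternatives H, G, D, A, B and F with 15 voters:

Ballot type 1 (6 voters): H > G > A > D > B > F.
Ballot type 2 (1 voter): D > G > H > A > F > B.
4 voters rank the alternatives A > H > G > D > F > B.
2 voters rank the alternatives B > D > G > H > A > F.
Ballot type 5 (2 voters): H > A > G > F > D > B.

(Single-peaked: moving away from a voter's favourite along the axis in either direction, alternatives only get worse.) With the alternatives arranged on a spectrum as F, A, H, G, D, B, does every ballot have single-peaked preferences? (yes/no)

yes

Axis positions: F=1, A=2, H=3, G=4, D=5, B=6.
Ballot type 1 (peak H at position 3): ranking walks positions 3-4-2-5-6-1, expanding outward from the peak — single-peaked.
Ballot type 2 (peak D at position 5): ranking walks positions 5-4-3-2-1-6, expanding outward from the peak — single-peaked.
Ballot type 3 (peak A at position 2): ranking walks positions 2-3-4-5-1-6, expanding outward from the peak — single-peaked.
Ballot type 4 (peak B at position 6): ranking walks positions 6-5-4-3-2-1, expanding outward from the peak — single-peaked.
Ballot type 5 (peak H at position 3): ranking walks positions 3-2-4-1-5-6, expanding outward from the peak — single-peaked.
Every ranking is single-peaked on this axis.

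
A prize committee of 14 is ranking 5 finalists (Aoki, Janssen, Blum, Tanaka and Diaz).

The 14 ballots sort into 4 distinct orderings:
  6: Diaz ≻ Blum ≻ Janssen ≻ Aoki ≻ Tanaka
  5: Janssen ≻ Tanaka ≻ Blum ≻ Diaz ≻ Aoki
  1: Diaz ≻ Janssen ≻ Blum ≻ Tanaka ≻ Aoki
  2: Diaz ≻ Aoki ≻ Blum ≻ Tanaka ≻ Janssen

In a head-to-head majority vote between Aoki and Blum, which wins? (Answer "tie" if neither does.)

Blum

Ballots ranking Aoki above Blum: 2.
Ballots ranking Blum above Aoki: 14 − 2 = 12.
Blum wins the head-to-head 12–2.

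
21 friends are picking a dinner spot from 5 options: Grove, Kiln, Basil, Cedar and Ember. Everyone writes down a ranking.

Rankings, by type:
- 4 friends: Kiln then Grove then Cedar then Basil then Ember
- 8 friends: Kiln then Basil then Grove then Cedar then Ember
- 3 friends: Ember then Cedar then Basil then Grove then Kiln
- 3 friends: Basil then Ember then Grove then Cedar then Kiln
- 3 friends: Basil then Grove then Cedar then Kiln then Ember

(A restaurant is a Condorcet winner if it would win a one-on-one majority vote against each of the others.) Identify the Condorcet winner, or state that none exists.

Kiln

Check each pair by majority over 21 ballots:
Grove vs Kiln: 9 to 12, Kiln.
Grove vs Basil: Grove preferred on 4 ballots; Basil wins 17–4.
Grove vs Cedar: 18 to 3, Grove.
Grove vs Ember: Grove is ranked higher on 4+8+3 = 15 ballots, Ember on 6. Grove wins 15–6.
Kiln vs Basil: 12 to 9, Kiln.
Kiln vs Cedar: 4+8 = 12 for Kiln, 9 for Cedar — Kiln by 12–9.
Kiln vs Ember: Kiln is ranked higher on 4+8+3 = 15 ballots, Ember on 6. Kiln wins 15–6.
Basil vs Cedar: 8+3+3 = 14 for Basil, 7 for Cedar — Basil by 14–7.
Basil vs Ember: Basil is ranked higher on 4+8+3+3 = 18 ballots, Ember on 3. Basil wins 18–3.
Cedar vs Ember: Cedar preferred on 4+8+3 = 15 ballots; Cedar wins 15–6.
Only Kiln has no losses; Kiln is the Condorcet winner.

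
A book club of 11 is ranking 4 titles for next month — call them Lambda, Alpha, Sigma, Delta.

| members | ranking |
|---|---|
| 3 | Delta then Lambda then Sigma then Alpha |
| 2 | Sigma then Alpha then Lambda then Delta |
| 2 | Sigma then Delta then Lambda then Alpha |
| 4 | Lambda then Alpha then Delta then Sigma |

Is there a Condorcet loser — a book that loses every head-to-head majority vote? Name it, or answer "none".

Pairwise majorities:
Lambda vs Alpha: 9 to 2, Lambda.
Lambda–Sigma: Lambda 7–4.
Lambda–Delta: Lambda 6–5.
Alpha vs Sigma: Sigma wins 7–4.
Alpha–Delta: Alpha 6–5.
Sigma vs Delta: Delta wins 7–4.
No book is winless: Lambda beats Alpha; Alpha beats Delta; Sigma beats Alpha; Delta beats Sigma. There is no Condorcet loser.

none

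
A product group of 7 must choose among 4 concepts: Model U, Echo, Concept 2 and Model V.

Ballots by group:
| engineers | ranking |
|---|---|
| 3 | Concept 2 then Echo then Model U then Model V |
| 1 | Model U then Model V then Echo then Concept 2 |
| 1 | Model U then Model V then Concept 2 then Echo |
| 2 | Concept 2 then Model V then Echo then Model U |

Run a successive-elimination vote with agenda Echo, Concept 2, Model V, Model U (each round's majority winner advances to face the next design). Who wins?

Concept 2

Round 1: Echo vs Concept 2 — 1–6, Concept 2 advances.
Round 2: Concept 2 vs Model V — 5–2, Concept 2 advances.
Round 3: Concept 2 vs Model U — 5–2, Concept 2 advances.
Concept 2 survives the agenda.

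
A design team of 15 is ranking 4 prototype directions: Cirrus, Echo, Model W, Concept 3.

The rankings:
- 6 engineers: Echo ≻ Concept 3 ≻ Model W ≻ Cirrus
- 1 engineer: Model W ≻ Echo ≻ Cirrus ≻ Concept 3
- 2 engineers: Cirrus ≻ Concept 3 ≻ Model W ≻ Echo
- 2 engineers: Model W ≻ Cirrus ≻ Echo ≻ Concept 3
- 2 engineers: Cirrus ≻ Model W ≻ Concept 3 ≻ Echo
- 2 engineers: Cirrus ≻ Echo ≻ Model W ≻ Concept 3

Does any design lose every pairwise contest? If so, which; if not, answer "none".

Pairwise majorities:
Cirrus vs Echo: Cirrus preferred on 2+2+2+2 = 8 ballots; Cirrus wins 8–7.
Cirrus–Model W: Model W 9–6.
Cirrus vs Concept 3: Cirrus wins 9–6.
Echo vs Model W: 6+2 = 8 for Echo, 7 for Model W — Echo by 8–7.
Echo–Concept 3: Echo 11–4.
Model W vs Concept 3: Model W is ranked higher on 1+2+2+2 = 7 ballots, Concept 3 on 8. Concept 3 wins 8–7.
No design is winless: Cirrus beats Echo; Echo beats Model W; Model W beats Cirrus; Concept 3 beats Model W. There is no Condorcet loser.

none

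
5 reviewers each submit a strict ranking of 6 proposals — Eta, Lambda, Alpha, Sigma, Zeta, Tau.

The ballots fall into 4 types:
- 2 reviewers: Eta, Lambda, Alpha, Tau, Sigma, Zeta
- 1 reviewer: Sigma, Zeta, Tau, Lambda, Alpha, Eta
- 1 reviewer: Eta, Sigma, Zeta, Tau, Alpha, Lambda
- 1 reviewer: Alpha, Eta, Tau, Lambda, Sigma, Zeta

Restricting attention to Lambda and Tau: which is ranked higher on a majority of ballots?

Ballots ranking Lambda above Tau: 2.
Ballots ranking Tau above Lambda: 5 − 2 = 3.
Tau wins the head-to-head 3–2.

Tau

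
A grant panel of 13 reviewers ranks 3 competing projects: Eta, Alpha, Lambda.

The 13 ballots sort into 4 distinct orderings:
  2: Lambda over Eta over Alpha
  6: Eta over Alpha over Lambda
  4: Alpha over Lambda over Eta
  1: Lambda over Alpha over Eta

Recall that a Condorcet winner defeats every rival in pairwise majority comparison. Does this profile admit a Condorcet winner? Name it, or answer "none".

Head-to-head results (13 reviewers):
Eta vs Alpha: Eta wins 8–5.
Eta–Lambda: Lambda 7–6.
Alpha vs Lambda: Alpha, 10–3.
Each project drops at least one matchup (Eta loses to Lambda; Alpha loses to Eta; Lambda loses to Alpha); the cycle Eta > Alpha > Lambda > Eta rules out a Condorcet winner.

none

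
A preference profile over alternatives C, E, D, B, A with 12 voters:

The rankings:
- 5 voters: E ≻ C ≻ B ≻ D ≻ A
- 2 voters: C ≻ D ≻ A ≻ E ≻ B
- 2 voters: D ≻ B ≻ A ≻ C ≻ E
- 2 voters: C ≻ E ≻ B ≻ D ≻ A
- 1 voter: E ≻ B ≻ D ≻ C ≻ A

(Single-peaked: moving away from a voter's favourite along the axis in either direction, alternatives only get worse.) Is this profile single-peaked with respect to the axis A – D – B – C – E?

no

Axis positions: A=1, D=2, B=3, C=4, E=5.
Faction 1 (peak E at position 5): ranking walks positions 5-4-3-2-1, expanding outward from the peak — single-peaked.
Faction 2: ranking walks positions 4-2-1-5-3; D is ranked above B even though B lies between D and the peak C on the axis — preferences dip and rise again. Not single-peaked.
Faction 3 (peak D at position 2): ranking walks positions 2-3-1-4-5, expanding outward from the peak — single-peaked.
Faction 4 (peak C at position 4): ranking walks positions 4-5-3-2-1, expanding outward from the peak — single-peaked.
Faction 5: ranking walks positions 5-3-2-4-1; B is ranked above C even though C lies between B and the peak E on the axis — preferences dip and rise again. Not single-peaked.
Faction 2 violates single-peakedness, so the profile is not single-peaked on this axis.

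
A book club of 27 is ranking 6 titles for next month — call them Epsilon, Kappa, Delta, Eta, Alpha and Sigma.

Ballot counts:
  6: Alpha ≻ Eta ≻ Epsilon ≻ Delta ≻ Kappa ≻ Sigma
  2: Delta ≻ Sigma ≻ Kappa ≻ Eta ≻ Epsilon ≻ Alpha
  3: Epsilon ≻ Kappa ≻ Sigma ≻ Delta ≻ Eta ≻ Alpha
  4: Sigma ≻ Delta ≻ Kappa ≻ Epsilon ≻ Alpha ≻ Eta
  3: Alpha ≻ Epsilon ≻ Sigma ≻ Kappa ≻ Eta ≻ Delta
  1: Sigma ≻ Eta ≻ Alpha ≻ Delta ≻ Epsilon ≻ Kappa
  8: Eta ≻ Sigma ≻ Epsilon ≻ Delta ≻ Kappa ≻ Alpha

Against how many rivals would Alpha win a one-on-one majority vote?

0

Alpha against each rival (27 members):
Alpha vs Epsilon: Alpha preferred on 6+3+1 = 10 ballots; Epsilon wins 17–10.
Alpha vs Kappa: 6+3+1 = 10 for Alpha, 17 for Kappa — Kappa by 17–10.
Alpha vs Delta: Delta, 17–10.
Alpha vs Eta: Eta wins 14–13.
Alpha vs Sigma: Alpha is ranked higher on 6+3 = 9 ballots, Sigma on 18. Sigma wins 18–9.
Alpha beats no one; loses to Epsilon, Kappa, Delta, Eta, Sigma — 0 pairwise wins.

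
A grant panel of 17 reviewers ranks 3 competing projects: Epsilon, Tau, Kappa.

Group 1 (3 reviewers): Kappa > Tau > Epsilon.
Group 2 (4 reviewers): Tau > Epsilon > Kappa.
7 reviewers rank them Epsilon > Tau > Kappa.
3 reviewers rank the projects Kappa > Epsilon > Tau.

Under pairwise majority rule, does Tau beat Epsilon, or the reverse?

Ballots ranking Tau above Epsilon: 3 + 4 = 7.
Ballots ranking Epsilon above Tau: 17 − 7 = 10.
Epsilon wins the head-to-head 10–7.

Epsilon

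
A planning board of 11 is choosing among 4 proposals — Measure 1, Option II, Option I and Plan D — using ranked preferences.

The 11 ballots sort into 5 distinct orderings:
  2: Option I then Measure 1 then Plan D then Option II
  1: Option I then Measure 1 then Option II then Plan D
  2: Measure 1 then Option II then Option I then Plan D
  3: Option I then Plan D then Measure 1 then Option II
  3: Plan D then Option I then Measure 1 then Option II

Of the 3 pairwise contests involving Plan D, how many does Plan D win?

Plan D against each rival (11 council members):
Plan D vs Measure 1: Plan D, 6–5.
Plan D–Option II: Plan D 8–3.
Plan D vs Option I: Option I, 8–3.
Plan D beats Measure 1, Option II; loses to Option I — 2 pairwise wins.

2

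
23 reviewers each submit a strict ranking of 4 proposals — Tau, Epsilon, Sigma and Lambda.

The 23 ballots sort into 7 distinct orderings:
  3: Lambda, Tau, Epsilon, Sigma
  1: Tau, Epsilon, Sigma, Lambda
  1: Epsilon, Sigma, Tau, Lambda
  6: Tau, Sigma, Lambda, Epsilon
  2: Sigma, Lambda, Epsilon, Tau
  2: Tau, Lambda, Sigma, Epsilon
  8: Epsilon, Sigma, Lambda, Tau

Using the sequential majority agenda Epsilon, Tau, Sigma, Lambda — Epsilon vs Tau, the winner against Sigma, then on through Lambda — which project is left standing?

Round 1: Epsilon vs Tau — 11–12, Tau advances.
Round 2: Tau vs Sigma — 12–11, Tau advances.
Round 3: Tau vs Lambda — 10–13, Lambda advances.
The agenda winner is Lambda.

Lambda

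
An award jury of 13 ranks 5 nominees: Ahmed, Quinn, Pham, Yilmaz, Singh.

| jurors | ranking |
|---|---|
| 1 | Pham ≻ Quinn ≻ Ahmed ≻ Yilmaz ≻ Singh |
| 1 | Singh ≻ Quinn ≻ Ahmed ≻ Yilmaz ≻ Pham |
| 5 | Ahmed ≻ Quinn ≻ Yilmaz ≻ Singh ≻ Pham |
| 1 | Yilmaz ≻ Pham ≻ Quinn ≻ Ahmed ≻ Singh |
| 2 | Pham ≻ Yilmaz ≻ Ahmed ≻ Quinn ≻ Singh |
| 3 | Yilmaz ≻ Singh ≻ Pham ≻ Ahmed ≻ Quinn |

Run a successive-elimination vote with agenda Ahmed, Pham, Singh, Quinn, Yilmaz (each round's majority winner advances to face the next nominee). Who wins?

Round 1: Ahmed vs Pham — 6–7, Pham advances.
Round 2: Pham vs Singh — 4–9, Singh advances.
Round 3: Singh vs Quinn — 4–9, Quinn advances.
Round 4: Quinn vs Yilmaz — 7–6, Quinn advances.
The agenda winner is Quinn.

Quinn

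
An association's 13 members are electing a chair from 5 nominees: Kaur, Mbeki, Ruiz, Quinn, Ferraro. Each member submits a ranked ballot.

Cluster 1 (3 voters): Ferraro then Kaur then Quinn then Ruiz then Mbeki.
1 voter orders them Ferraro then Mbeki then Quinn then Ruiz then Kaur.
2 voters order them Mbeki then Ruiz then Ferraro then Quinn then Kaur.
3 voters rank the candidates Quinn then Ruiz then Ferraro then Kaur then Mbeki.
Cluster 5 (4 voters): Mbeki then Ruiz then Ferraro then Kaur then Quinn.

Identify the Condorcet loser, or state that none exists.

Head-to-head results (13 voters):
Kaur vs Mbeki: 6 to 7, Mbeki.
Kaur vs Ruiz: 3 for Kaur, 10 for Ruiz — Ruiz by 10–3.
Kaur vs Quinn: Kaur wins 7–6.
Kaur vs Ferraro: Ferraro wins 13–0.
Mbeki–Ruiz: Mbeki 7–6.
Mbeki vs Quinn: 1+2+4 = 7 for Mbeki, 6 for Quinn — Mbeki by 7–6.
Mbeki vs Ferraro: Mbeki is ranked higher on 2+4 = 6 ballots, Ferraro on 7. Ferraro wins 7–6.
Ruiz vs Quinn: Ruiz is ranked higher on 2+4 = 6 ballots, Quinn on 7. Quinn wins 7–6.
Ruiz vs Ferraro: 2+3+4 = 9 for Ruiz, 4 for Ferraro — Ruiz by 9–4.
Quinn vs Ferraro: 3 to 10, Ferraro.
Every candidate wins at least one matchup (Kaur beats Quinn; Mbeki beats Kaur; Ruiz beats Kaur; Quinn beats Ruiz; Ferraro beats Kaur), so there is no Condorcet loser.

none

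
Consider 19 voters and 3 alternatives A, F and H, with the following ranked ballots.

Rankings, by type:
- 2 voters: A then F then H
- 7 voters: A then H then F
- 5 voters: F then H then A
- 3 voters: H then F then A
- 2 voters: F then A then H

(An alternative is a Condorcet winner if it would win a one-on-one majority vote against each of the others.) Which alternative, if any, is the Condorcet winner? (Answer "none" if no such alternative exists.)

Pairwise majorities:
A vs F: 2+7 = 9 for A, 10 for F — F by 10–9.
A vs H: A is ranked higher on 2+7+2 = 11 ballots, H on 8. A wins 11–8.
F vs H: F is ranked higher on 2+5+2 = 9 ballots, H on 10. H wins 10–9.
No alternative is unbeaten: A loses to F; F loses to H; H loses to A. In particular A → H → F → A is a majority cycle — no Condorcet winner exists.

none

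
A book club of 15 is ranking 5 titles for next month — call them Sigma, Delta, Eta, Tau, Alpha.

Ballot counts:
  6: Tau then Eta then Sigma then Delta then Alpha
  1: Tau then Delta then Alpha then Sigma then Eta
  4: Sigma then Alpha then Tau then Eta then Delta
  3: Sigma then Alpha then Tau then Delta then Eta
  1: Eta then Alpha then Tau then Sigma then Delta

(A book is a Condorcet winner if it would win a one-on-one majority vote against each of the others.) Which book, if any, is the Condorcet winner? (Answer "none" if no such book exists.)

none

Check each pair by majority over 15 ballots:
Sigma vs Delta: Sigma preferred on 6+4+3+1 = 14 ballots; Sigma wins 14–1.
Sigma vs Eta: Sigma preferred on 1+4+3 = 8 ballots; Sigma wins 8–7.
Sigma vs Tau: Tau wins 8–7.
Sigma vs Alpha: Sigma wins 13–2.
Delta–Eta: Eta 11–4.
Delta vs Tau: Tau wins 15–0.
Delta–Alpha: Alpha 8–7.
Eta vs Tau: Tau, 14–1.
Eta vs Alpha: Alpha wins 8–7.
Tau vs Alpha: Tau is ranked higher on 6+1 = 7 ballots, Alpha on 8. Alpha wins 8–7.
Every book loses at least once (Sigma loses to Tau; Delta loses to Sigma; Eta loses to Sigma; Tau loses to Alpha; Alpha loses to Sigma). The majority relation contains the cycle Sigma > Alpha > Tau > Sigma, so there is no Condorcet winner.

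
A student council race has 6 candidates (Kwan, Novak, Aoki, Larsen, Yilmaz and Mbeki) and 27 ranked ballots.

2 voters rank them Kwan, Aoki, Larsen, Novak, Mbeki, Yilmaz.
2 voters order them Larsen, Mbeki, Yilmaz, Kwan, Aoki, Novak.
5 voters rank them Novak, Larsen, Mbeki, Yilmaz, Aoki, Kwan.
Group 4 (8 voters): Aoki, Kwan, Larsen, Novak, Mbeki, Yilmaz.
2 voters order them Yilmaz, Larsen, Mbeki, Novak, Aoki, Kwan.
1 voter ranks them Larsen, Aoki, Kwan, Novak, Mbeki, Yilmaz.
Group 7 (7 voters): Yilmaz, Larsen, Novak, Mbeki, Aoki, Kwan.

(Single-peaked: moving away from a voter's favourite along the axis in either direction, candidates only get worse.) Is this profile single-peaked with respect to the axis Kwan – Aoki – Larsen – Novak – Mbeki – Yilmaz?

no

Axis positions: Kwan=1, Aoki=2, Larsen=3, Novak=4, Mbeki=5, Yilmaz=6.
Group 1 (peak Kwan at position 1): ranking walks positions 1-2-3-4-5-6, expanding outward from the peak — single-peaked.
Group 2: ranking walks positions 3-5-6-1-2-4; Mbeki is ranked above Novak even though Novak lies between Mbeki and the peak Larsen on the axis — preferences dip and rise again. Not single-peaked.
Group 3 (peak Novak at position 4): ranking walks positions 4-3-5-6-2-1, expanding outward from the peak — single-peaked.
Group 4 (peak Aoki at position 2): ranking walks positions 2-1-3-4-5-6, expanding outward from the peak — single-peaked.
Group 5: ranking walks positions 6-3-5-4-2-1; Larsen is ranked above Mbeki even though Mbeki lies between Larsen and the peak Yilmaz on the axis — preferences dip and rise again. Not single-peaked.
Group 6 (peak Larsen at position 3): ranking walks positions 3-2-1-4-5-6, expanding outward from the peak — single-peaked.
Group 7: ranking walks positions 6-3-4-5-2-1; Larsen is ranked above Mbeki even though Mbeki lies between Larsen and the peak Yilmaz on the axis — preferences dip and rise again. Not single-peaked.
Group 2 violates single-peakedness, so the profile is not single-peaked on this axis.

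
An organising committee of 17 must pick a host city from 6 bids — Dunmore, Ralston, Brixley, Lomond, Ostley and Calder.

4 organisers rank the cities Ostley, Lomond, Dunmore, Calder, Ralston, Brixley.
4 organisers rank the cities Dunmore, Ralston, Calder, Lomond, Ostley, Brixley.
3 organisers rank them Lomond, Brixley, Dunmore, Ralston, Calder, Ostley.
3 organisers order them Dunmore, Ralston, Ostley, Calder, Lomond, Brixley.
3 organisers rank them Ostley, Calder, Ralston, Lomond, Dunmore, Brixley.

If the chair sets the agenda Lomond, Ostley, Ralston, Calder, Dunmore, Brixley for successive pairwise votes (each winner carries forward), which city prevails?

Dunmore

Round 1: Lomond vs Ostley — 7–10, Ostley advances.
Round 2: Ostley vs Ralston — 7–10, Ralston advances.
Round 3: Ralston vs Calder — 10–7, Ralston advances.
Round 4: Ralston vs Dunmore — 3–14, Dunmore advances.
Round 5: Dunmore vs Brixley — 14–3, Dunmore advances.
Dunmore survives the agenda.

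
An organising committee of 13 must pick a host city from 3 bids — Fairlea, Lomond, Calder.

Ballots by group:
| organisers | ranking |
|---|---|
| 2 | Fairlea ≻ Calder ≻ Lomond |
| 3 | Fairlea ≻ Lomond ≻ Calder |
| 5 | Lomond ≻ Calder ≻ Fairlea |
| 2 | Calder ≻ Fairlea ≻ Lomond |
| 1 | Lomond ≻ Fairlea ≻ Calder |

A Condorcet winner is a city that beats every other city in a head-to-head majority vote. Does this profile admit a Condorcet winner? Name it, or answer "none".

none

Head-to-head results (13 organisers):
Fairlea–Lomond: Fairlea 7–6.
Fairlea–Calder: Calder 7–6.
Lomond vs Calder: Lomond, 9–4.
Every city loses at least once (Fairlea loses to Calder; Lomond loses to Fairlea; Calder loses to Lomond). The majority relation contains the cycle Fairlea beats Lomond beats Calder beats Fairlea, so there is no Condorcet winner.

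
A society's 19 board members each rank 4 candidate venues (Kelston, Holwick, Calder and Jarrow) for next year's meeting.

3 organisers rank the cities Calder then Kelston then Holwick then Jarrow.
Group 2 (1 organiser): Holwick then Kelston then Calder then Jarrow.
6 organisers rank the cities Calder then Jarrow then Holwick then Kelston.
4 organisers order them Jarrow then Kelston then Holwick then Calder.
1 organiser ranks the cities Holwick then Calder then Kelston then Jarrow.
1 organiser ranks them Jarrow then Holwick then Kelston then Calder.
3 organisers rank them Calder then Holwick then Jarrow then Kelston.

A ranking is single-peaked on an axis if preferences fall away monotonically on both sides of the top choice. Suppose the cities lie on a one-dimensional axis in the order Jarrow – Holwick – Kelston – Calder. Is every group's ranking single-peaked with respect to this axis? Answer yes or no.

no

Axis positions: Jarrow=1, Holwick=2, Kelston=3, Calder=4.
Group 1 (peak Calder at position 4): ranking walks positions 4-3-2-1, expanding outward from the peak — single-peaked.
Group 2 (peak Holwick at position 2): ranking walks positions 2-3-4-1, expanding outward from the peak — single-peaked.
Group 3: ranking walks positions 4-1-2-3; Jarrow is ranked above Kelston even though Kelston lies between Jarrow and the peak Calder on the axis — preferences dip and rise again. Not single-peaked.
Group 4: ranking walks positions 1-3-2-4; Kelston is ranked above Holwick even though Holwick lies between Kelston and the peak Jarrow on the axis — preferences dip and rise again. Not single-peaked.
Group 5: ranking walks positions 2-4-3-1; Calder is ranked above Kelston even though Kelston lies between Calder and the peak Holwick on the axis — preferences dip and rise again. Not single-peaked.
Group 6 (peak Jarrow at position 1): ranking walks positions 1-2-3-4, expanding outward from the peak — single-peaked.
Group 7: ranking walks positions 4-2-1-3; Holwick is ranked above Kelston even though Kelston lies between Holwick and the peak Calder on the axis — preferences dip and rise again. Not single-peaked.
Group 3 violates single-peakedness, so the profile is not single-peaked on this axis.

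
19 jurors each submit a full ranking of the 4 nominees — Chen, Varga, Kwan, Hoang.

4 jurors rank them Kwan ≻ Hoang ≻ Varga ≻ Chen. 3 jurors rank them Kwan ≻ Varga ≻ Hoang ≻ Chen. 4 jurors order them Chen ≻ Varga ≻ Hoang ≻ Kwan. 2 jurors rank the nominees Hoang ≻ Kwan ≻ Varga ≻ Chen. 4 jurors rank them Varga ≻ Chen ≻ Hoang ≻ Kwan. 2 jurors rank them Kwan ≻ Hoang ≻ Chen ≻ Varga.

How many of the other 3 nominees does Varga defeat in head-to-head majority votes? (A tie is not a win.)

2

Varga against each rival (19 jurors):
Varga vs Chen: Varga wins 13–6.
Varga vs Kwan: Varga preferred on 4+4 = 8 ballots; Kwan wins 11–8.
Varga vs Hoang: 3+4+4 = 11 for Varga, 8 for Hoang — Varga by 11–8.
Varga beats Chen, Hoang; loses to Kwan — 2 pairwise wins.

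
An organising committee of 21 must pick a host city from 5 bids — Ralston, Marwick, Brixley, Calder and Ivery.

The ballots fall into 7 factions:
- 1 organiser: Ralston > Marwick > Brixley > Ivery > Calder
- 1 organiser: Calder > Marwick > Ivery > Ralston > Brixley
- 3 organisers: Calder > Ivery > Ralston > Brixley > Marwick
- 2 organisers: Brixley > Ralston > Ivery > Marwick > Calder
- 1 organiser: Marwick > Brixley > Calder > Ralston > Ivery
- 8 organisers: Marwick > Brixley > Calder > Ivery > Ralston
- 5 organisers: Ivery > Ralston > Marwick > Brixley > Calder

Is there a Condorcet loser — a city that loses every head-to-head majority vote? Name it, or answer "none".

none

Pairwise majorities:
Ralston vs Marwick: Ralston wins 11–10.
Ralston vs Brixley: Brixley, 11–10.
Ralston–Calder: Calder 13–8.
Ralston vs Ivery: 1+2+1 = 4 for Ralston, 17 for Ivery — Ivery by 17–4.
Marwick vs Brixley: Marwick preferred on 1+1+1+8+5 = 16 ballots; Marwick wins 16–5.
Marwick vs Calder: Marwick is ranked higher on 1+2+1+8+5 = 17 ballots, Calder on 4. Marwick wins 17–4.
Marwick–Ivery: Marwick 11–10.
Brixley–Calder: Brixley 17–4.
Brixley vs Ivery: Brixley preferred on 1+2+1+8 = 12 ballots; Brixley wins 12–9.
Calder vs Ivery: 13 to 8, Calder.
No city is winless: Ralston beats Marwick; Marwick beats Brixley; Brixley beats Ralston; Calder beats Ralston; Ivery beats Ralston. There is no Condorcet loser.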